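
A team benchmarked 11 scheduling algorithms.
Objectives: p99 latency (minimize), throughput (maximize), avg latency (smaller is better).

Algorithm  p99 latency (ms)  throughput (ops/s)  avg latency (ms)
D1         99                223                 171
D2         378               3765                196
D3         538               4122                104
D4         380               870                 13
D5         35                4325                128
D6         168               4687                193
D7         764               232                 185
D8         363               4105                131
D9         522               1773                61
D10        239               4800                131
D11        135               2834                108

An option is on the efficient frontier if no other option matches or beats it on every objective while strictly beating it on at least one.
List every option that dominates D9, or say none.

D1: worse on throughput (223 vs 1773).
D2: worse on avg latency (196 vs 61).
D3: worse on p99 latency (538 vs 522).
D4: worse on throughput (870 vs 1773).
D5: worse on avg latency (128 vs 61).
D6: worse on avg latency (193 vs 61).
D7: worse on p99 latency (764 vs 522).
D8: worse on avg latency (131 vs 61).
D10: worse on avg latency (131 vs 61).
D11: worse on avg latency (108 vs 61).
No option dominates D9.

none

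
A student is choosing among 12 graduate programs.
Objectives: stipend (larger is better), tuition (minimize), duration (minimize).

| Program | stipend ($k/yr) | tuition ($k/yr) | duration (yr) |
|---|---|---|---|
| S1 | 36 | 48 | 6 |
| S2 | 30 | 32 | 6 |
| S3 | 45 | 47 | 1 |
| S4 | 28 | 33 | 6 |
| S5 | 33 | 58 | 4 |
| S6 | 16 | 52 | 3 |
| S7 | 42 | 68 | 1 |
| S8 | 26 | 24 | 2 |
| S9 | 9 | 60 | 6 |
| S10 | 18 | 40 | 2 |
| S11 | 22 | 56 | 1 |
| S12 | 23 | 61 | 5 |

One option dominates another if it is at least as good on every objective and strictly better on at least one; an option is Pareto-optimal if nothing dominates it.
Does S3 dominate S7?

Yes

S3 vs S7: stipend 45≥42, tuition 47≤68, duration 1≤1 — S3 is at least as good on every objective with at least one strict improvement.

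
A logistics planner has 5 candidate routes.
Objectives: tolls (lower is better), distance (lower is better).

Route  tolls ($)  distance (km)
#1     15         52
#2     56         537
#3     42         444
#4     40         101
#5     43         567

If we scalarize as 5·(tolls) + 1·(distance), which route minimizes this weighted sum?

#1: 5·15 + 1·52 = 127
#2: 5·56 + 1·537 = 817
#3: 5·42 + 1·444 = 654
#4: 5·40 + 1·101 = 301
#5: 5·43 + 1·567 = 782
Lowest: #1 at 127.

#1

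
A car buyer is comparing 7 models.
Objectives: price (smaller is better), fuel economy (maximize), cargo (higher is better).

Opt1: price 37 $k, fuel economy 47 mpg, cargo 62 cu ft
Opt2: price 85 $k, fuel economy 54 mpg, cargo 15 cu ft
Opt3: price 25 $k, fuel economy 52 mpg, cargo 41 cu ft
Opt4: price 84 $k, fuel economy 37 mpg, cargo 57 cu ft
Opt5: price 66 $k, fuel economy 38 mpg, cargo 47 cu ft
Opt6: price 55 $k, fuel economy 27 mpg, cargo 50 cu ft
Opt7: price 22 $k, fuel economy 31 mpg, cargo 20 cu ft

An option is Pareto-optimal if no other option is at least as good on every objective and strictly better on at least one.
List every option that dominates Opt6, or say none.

Opt1: price 37≤55, fuel economy 47≥27, cargo 62≥50 — dominates Opt6.
Others (Opt2, Opt3, Opt4, Opt5, Opt7) are each worse than Opt6 on at least one objective.

Opt1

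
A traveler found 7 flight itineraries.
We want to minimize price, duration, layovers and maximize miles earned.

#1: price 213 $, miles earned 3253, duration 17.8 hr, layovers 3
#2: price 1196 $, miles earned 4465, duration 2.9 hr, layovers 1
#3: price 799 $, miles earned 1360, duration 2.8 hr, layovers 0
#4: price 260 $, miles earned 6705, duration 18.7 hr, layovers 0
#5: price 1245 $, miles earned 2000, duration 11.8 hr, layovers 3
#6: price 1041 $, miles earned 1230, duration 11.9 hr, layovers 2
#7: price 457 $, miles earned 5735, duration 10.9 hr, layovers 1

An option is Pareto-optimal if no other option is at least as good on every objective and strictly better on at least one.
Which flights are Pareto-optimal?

#1: not dominated (best price).
#2: not dominated.
#3: not dominated (best duration).
#4: not dominated (best miles earned).
#5: dominated by #2 (price 1196≤1245, miles earned 4465≥2000, duration 2.9≤11.8, layovers 1≤3).
#6: dominated by #3 (price 799≤1041, miles earned 1360≥1230, duration 2.8≤11.9, layovers 0≤2).
#7: not dominated.

#1, #2, #3, #4, #7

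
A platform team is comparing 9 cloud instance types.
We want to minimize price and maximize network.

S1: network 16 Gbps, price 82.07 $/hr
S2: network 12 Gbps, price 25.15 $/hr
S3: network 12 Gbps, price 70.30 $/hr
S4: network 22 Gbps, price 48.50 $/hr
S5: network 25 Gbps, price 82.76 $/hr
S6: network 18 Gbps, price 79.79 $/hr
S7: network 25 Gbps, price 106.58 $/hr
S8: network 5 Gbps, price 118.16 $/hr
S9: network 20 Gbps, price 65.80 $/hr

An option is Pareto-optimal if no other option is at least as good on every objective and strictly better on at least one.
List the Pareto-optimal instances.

S2, S4, S5

S1: dominated by S4 (network 22≥16, price 48.50≤82.07).
S2: not dominated (best price).
S3: dominated by S2 (network 12≥12, price 25.15≤70.30).
S4: not dominated.
S5: not dominated.
S6: dominated by S4 (network 22≥18, price 48.50≤79.79).
S7: dominated by S5 (network 25≥25, price 82.76≤106.58).
S8: dominated by S1 (network 16≥5, price 82.07≤118.16).
S9: dominated by S4 (network 22≥20, price 48.50≤65.80).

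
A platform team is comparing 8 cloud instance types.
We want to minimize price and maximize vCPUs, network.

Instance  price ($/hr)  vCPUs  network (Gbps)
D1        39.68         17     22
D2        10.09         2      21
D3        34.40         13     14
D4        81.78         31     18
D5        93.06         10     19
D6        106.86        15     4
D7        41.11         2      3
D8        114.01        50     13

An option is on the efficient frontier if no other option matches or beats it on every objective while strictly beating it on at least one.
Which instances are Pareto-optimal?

D1, D2, D3, D4, D8

D1: not dominated (best network).
D2: not dominated (best price).
D3: not dominated.
D4: not dominated.
D5: dominated by D1 (price 39.68≤93.06, vCPUs 17≥10, network 22≥19).
D6: dominated by D1 (price 39.68≤106.86, vCPUs 17≥15, network 22≥4).
D7: dominated by D1 (price 39.68≤41.11, vCPUs 17≥2, network 22≥3).
D8: not dominated (best vCPUs).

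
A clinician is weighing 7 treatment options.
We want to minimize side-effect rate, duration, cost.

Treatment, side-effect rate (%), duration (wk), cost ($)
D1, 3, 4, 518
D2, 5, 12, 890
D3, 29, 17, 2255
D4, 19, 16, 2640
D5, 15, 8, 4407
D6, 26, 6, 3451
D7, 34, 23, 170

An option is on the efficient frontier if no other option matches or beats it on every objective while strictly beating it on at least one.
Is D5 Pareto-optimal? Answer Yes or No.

No

D1 vs D5: side-effect rate 3≤15, duration 4≤8, cost 518≤4407 — D1 is at least as good on every objective and strictly better on at least one, so D1 dominates D5.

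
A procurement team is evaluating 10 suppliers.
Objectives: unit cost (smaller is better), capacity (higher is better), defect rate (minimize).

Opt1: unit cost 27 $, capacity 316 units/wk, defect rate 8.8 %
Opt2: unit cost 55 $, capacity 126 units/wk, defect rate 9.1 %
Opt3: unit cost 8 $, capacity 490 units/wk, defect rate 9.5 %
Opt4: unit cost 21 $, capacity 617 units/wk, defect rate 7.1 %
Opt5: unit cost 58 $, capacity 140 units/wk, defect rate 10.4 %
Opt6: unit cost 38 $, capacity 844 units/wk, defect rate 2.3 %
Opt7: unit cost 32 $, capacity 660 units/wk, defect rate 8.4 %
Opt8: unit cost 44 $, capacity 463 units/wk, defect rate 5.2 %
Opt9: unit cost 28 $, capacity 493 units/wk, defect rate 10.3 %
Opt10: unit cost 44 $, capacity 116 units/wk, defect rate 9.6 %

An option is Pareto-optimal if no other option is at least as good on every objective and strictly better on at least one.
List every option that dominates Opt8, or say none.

Opt6: unit cost 38≤44, capacity 844≥463, defect rate 2.3≤5.2 — dominates Opt8.
Others (Opt1, Opt2, Opt3, Opt4, Opt5, Opt7, Opt9, Opt10) are each worse than Opt8 on at least one objective.

Opt6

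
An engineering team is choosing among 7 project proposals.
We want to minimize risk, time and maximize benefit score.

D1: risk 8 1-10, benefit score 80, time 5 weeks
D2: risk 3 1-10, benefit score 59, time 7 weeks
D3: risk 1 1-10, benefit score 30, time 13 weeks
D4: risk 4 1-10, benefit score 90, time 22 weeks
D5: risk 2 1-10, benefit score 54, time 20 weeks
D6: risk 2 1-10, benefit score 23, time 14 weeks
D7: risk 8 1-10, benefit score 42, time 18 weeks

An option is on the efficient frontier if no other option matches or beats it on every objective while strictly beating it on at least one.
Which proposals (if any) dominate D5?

D1: worse on risk (8 vs 2).
D2: worse on risk (3 vs 2).
D3: worse on benefit score (30 vs 54).
D4: worse on risk (4 vs 2).
D6: worse on benefit score (23 vs 54).
D7: worse on risk (8 vs 2).
No option dominates D5.

none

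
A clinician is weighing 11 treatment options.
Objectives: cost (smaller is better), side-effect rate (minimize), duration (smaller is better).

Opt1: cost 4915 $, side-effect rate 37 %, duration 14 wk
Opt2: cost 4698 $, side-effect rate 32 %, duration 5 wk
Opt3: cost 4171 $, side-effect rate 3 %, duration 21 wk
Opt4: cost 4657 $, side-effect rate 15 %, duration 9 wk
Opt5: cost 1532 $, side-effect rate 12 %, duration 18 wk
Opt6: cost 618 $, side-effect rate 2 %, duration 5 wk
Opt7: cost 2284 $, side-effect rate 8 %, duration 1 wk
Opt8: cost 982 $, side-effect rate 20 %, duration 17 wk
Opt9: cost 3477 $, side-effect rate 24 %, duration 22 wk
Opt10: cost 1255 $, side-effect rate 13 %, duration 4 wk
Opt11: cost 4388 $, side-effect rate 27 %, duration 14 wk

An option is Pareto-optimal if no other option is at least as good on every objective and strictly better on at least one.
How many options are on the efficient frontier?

3

Opt1: dominated by Opt2 (cost 4698≤4915, side-effect rate 32≤37, duration 5≤14).
Opt2: dominated by Opt6 (cost 618≤4698, side-effect rate 2≤32, duration 5≤5).
Opt3: dominated by Opt6 (cost 618≤4171, side-effect rate 2≤3, duration 5≤21).
Opt4: dominated by Opt6 (cost 618≤4657, side-effect rate 2≤15, duration 5≤9).
Opt5: dominated by Opt6 (cost 618≤1532, side-effect rate 2≤12, duration 5≤18).
Opt6: not dominated (best cost).
Opt7: not dominated (best duration).
Opt8: dominated by Opt6 (cost 618≤982, side-effect rate 2≤20, duration 5≤17).
Opt9: dominated by Opt5 (cost 1532≤3477, side-effect rate 12≤24, duration 18≤22).
Opt10: not dominated.
Opt11: dominated by Opt6 (cost 618≤4388, side-effect rate 2≤27, duration 5≤14).
Pareto-optimal: Opt6, Opt7, Opt10 → 3.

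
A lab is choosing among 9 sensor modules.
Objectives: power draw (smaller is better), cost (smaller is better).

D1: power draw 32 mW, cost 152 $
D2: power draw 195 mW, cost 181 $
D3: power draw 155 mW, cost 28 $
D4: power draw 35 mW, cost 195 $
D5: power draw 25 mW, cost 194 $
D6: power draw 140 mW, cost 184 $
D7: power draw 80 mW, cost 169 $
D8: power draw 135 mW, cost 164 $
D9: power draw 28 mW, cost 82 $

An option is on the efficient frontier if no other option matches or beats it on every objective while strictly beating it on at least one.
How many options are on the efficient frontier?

D1: dominated by D9 (power draw 28≤32, cost 82≤152).
D2: dominated by D1 (power draw 32≤195, cost 152≤181).
D3: not dominated (best cost).
D4: dominated by D1 (power draw 32≤35, cost 152≤195).
D5: not dominated (best power draw).
D6: dominated by D1 (power draw 32≤140, cost 152≤184).
D7: dominated by D1 (power draw 32≤80, cost 152≤169).
D8: dominated by D1 (power draw 32≤135, cost 152≤164).
D9: not dominated.
Pareto-optimal: D3, D5, D9 → 3.

3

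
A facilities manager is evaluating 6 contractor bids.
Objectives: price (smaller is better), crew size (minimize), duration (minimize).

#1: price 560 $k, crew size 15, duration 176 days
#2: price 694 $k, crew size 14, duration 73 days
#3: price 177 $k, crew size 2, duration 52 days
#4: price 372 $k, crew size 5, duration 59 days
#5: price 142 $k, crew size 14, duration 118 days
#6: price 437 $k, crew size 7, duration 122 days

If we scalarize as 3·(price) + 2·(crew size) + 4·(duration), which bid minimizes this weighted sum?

#3

#1: 3·560 + 2·15 + 4·176 = 2414
#2: 3·694 + 2·14 + 4·73 = 2402
#3: 3·177 + 2·2 + 4·52 = 743
#4: 3·372 + 2·5 + 4·59 = 1362
#5: 3·142 + 2·14 + 4·118 = 926
#6: 3·437 + 2·7 + 4·122 = 1813
Lowest: #3 at 743.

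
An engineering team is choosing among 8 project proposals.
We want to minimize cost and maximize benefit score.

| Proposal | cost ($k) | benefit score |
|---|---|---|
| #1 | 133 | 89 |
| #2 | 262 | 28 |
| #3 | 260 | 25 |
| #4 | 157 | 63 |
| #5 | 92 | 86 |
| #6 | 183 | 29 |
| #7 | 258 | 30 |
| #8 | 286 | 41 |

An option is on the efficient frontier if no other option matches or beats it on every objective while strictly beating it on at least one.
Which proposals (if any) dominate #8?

#1: cost 133≤286, benefit score 89≥41 — dominates #8.
#4: cost 157≤286, benefit score 63≥41 — dominates #8.
#5: cost 92≤286, benefit score 86≥41 — dominates #8.
Others (#2, #3, #6, #7) are each worse than #8 on at least one objective.

#1, #4, #5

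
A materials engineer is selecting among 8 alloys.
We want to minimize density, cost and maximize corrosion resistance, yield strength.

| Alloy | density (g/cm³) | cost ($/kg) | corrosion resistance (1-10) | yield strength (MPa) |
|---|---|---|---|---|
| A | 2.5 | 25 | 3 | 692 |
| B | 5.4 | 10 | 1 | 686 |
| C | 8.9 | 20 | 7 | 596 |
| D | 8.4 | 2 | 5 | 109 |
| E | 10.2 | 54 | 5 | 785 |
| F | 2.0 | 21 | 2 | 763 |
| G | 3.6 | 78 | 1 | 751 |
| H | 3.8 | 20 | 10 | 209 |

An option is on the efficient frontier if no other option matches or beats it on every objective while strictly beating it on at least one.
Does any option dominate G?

F vs G: density 2.0≤3.6, cost 21≤78, corrosion resistance 2≥1, yield strength 763≥751 — F is at least as good on every objective and strictly better on at least one, so F dominates G.

Yes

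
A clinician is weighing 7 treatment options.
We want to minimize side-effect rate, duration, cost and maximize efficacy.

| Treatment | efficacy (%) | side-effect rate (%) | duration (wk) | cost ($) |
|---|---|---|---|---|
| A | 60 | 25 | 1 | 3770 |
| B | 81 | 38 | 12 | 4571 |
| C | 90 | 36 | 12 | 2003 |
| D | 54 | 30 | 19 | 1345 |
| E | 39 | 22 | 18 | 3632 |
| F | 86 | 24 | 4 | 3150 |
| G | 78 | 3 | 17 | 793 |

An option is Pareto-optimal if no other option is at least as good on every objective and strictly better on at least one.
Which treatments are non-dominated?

A: not dominated (best duration).
B: dominated by C (efficacy 90≥81, side-effect rate 36≤38, duration 12≤12, cost 2003≤4571).
C: not dominated (best efficacy).
D: dominated by G (efficacy 78≥54, side-effect rate 3≤30, duration 17≤19, cost 793≤1345).
E: dominated by G (efficacy 78≥39, side-effect rate 3≤22, duration 17≤18, cost 793≤3632).
F: not dominated.
G: not dominated (best side-effect rate).

A, C, F, G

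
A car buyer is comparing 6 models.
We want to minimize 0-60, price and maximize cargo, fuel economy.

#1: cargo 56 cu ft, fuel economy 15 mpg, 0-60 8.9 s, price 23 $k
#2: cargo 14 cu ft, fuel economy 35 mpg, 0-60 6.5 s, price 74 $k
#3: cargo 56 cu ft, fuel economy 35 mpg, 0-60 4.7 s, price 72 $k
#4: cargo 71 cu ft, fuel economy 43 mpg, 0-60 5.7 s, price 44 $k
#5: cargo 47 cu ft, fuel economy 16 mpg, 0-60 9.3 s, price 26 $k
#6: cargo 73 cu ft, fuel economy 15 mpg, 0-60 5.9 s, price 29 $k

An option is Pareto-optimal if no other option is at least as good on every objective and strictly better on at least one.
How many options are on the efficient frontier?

5

#1: not dominated (best price).
#2: dominated by #3 (cargo 56≥14, fuel economy 35≥35, 0-60 4.7≤6.5, price 72≤74).
#3: not dominated (best 0-60).
#4: not dominated (best fuel economy).
#5: not dominated.
#6: not dominated (best cargo).
Pareto-optimal: #1, #3, #4, #5, #6 → 5.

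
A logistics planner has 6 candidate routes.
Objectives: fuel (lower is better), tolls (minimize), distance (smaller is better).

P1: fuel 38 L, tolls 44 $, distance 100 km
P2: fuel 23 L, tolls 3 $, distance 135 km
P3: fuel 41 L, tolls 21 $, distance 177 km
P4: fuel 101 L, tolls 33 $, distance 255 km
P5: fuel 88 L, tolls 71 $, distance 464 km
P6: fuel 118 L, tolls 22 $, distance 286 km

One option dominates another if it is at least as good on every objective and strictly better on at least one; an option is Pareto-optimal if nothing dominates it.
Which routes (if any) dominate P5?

P1: fuel 38≤88, tolls 44≤71, distance 100≤464 — dominates P5.
P2: fuel 23≤88, tolls 3≤71, distance 135≤464 — dominates P5.
P3: fuel 41≤88, tolls 21≤71, distance 177≤464 — dominates P5.
Others (P4, P6) are each worse than P5 on at least one objective.

P1, P2, P3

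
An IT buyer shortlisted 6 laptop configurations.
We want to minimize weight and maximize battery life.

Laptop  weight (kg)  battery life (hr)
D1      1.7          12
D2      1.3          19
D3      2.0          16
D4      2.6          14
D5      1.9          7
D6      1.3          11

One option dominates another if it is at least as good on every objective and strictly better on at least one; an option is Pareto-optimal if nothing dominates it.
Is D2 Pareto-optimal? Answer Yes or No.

D1: worse on weight (1.7 vs 1.3).
D3: worse on weight (2.0 vs 1.3).
D4: worse on weight (2.6 vs 1.3).
D5: worse on weight (1.9 vs 1.3).
D6: worse on battery life (11 vs 19).
No option is at least as good as D2 on every objective and strictly better on one.

Yes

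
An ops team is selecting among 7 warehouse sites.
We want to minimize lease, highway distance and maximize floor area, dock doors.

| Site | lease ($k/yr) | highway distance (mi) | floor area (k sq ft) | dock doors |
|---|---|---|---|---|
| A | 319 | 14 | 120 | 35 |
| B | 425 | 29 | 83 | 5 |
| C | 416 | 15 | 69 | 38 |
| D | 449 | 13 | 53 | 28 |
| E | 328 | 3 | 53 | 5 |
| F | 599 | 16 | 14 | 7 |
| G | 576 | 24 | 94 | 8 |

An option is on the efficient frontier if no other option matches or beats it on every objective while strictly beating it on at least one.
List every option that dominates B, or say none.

A: lease 319≤425, highway distance 14≤29, floor area 120≥83, dock doors 35≥5 — dominates B.
Others (C, D, E, F, G) are each worse than B on at least one objective.

A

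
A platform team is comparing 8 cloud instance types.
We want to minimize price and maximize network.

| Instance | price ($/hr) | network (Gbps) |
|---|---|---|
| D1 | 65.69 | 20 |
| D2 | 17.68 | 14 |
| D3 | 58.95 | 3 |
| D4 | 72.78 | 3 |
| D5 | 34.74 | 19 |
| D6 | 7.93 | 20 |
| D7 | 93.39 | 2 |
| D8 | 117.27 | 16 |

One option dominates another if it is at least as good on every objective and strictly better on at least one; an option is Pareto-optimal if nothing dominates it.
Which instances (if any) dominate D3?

D2, D5, D6

D2: price 17.68≤58.95, network 14≥3 — dominates D3.
D5: price 34.74≤58.95, network 19≥3 — dominates D3.
D6: price 7.93≤58.95, network 20≥3 — dominates D3.
Others (D1, D4, D7, D8) are each worse than D3 on at least one objective.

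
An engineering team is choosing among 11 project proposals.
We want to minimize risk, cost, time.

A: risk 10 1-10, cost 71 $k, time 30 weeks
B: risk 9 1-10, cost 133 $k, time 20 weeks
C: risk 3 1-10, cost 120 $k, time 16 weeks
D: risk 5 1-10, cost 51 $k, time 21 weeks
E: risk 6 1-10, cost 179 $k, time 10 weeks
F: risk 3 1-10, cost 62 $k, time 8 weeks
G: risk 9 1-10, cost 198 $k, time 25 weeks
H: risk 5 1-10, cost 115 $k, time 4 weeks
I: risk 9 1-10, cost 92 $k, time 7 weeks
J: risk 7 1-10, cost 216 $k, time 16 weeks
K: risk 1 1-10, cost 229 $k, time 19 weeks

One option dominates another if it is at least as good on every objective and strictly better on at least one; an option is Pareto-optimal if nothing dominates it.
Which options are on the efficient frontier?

D, F, H, I, K

A: dominated by D (risk 5≤10, cost 51≤71, time 21≤30).
B: dominated by C (risk 3≤9, cost 120≤133, time 16≤20).
C: dominated by F (risk 3≤3, cost 62≤120, time 8≤16).
D: not dominated (best cost).
E: dominated by F (risk 3≤6, cost 62≤179, time 8≤10).
F: not dominated.
G: dominated by B (risk 9≤9, cost 133≤198, time 20≤25).
H: not dominated (best time).
I: not dominated.
J: dominated by C (risk 3≤7, cost 120≤216, time 16≤16).
K: not dominated (best risk).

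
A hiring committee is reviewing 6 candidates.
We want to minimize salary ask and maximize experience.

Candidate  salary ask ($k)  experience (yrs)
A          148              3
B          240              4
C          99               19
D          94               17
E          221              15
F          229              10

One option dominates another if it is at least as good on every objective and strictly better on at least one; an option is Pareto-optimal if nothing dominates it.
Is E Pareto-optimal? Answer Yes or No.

C vs E: salary ask 99≤221, experience 19≥15 — C is at least as good on every objective and strictly better on at least one, so C dominates E.

No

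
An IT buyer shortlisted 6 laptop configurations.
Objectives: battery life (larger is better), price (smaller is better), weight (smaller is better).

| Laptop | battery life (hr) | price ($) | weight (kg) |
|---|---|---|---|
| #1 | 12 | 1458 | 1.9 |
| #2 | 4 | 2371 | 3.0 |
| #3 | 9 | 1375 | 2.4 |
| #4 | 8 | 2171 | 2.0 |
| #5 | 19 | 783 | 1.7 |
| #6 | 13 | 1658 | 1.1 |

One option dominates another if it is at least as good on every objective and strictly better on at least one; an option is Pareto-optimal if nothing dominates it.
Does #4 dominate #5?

#4 vs #5: #4 is worse on battery life (8 vs 19), so it does not dominate #5.

No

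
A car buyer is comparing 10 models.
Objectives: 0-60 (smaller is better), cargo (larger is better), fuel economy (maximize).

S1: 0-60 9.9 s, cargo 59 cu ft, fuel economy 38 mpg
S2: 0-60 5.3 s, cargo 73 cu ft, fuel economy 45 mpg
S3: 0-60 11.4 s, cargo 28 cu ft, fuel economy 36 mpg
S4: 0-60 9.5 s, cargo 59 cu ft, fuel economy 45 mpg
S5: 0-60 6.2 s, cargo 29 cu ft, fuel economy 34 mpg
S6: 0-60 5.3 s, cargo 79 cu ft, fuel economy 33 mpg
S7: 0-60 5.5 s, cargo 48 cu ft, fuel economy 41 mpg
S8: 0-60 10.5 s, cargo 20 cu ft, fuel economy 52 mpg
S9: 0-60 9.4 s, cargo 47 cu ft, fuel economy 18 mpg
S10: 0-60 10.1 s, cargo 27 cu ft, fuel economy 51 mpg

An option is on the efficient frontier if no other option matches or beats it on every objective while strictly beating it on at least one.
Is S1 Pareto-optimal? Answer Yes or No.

No

S2 vs S1: 0-60 5.3≤9.9, cargo 73≥59, fuel economy 45≥38 — S2 is at least as good on every objective and strictly better on at least one, so S2 dominates S1.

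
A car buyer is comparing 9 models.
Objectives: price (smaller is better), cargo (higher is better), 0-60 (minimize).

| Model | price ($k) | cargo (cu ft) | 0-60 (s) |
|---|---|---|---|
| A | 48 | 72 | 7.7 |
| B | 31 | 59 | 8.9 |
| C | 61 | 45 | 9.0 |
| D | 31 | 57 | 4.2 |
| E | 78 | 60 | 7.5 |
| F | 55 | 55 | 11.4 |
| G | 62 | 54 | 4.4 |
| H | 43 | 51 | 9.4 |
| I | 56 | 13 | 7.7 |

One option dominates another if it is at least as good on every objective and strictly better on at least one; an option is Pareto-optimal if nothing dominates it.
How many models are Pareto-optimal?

4

A: not dominated (best cargo).
B: not dominated.
C: dominated by A (price 48≤61, cargo 72≥45, 0-60 7.7≤9.0).
D: not dominated (best 0-60).
E: not dominated.
F: dominated by A (price 48≤55, cargo 72≥55, 0-60 7.7≤11.4).
G: dominated by D (price 31≤62, cargo 57≥54, 0-60 4.2≤4.4).
H: dominated by B (price 31≤43, cargo 59≥51, 0-60 8.9≤9.4).
I: dominated by A (price 48≤56, cargo 72≥13, 0-60 7.7≤7.7).
Pareto-optimal: A, B, D, E → 4.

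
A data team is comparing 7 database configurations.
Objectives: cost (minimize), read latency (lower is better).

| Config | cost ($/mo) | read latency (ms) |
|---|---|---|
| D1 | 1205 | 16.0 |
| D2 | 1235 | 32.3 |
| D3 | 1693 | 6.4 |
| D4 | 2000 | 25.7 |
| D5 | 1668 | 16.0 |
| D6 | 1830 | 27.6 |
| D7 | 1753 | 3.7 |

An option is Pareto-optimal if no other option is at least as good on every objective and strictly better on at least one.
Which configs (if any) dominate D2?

D1: cost 1205≤1235, read latency 16.0≤32.3 — dominates D2.
Others (D3, D4, D5, D6, D7) are each worse than D2 on at least one objective.

D1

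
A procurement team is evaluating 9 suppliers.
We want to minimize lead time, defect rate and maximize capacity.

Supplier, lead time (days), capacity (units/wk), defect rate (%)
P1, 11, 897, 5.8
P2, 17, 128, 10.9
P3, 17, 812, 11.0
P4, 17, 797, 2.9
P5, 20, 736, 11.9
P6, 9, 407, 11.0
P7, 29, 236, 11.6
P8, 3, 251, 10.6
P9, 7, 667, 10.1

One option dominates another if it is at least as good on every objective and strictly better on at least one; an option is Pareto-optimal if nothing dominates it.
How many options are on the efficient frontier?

P1: not dominated (best capacity).
P2: dominated by P1 (lead time 11≤17, capacity 897≥128, defect rate 5.8≤10.9).
P3: dominated by P1 (lead time 11≤17, capacity 897≥812, defect rate 5.8≤11.0).
P4: not dominated (best defect rate).
P5: dominated by P1 (lead time 11≤20, capacity 897≥736, defect rate 5.8≤11.9).
P6: dominated by P9 (lead time 7≤9, capacity 667≥407, defect rate 10.1≤11.0).
P7: dominated by P1 (lead time 11≤29, capacity 897≥236, defect rate 5.8≤11.6).
P8: not dominated (best lead time).
P9: not dominated.
Pareto-optimal: P1, P4, P8, P9 → 4.

4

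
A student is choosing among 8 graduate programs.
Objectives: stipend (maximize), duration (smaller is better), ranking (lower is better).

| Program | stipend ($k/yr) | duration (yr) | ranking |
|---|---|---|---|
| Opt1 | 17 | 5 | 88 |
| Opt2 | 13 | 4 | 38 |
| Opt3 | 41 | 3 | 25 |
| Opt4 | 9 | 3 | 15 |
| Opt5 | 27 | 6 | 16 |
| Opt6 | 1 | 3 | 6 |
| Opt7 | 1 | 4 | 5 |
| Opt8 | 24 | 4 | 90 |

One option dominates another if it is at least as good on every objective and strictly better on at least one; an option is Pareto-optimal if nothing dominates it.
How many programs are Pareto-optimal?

5

Opt1: dominated by Opt3 (stipend 41≥17, duration 3≤5, ranking 25≤88).
Opt2: dominated by Opt3 (stipend 41≥13, duration 3≤4, ranking 25≤38).
Opt3: not dominated (best stipend).
Opt4: not dominated.
Opt5: not dominated.
Opt6: not dominated.
Opt7: not dominated (best ranking).
Opt8: dominated by Opt3 (stipend 41≥24, duration 3≤4, ranking 25≤90).
Pareto-optimal: Opt3, Opt4, Opt5, Opt6, Opt7 → 5.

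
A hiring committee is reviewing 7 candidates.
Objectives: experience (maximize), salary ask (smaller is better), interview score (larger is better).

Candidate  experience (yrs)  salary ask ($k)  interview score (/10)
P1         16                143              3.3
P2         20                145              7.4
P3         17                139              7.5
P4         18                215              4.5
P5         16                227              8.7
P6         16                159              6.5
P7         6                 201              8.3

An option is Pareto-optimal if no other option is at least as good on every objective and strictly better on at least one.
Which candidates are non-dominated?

P1: dominated by P3 (experience 17≥16, salary ask 139≤143, interview score 7.5≥3.3).
P2: not dominated (best experience).
P3: not dominated (best salary ask).
P4: dominated by P2 (experience 20≥18, salary ask 145≤215, interview score 7.4≥4.5).
P5: not dominated (best interview score).
P6: dominated by P2 (experience 20≥16, salary ask 145≤159, interview score 7.4≥6.5).
P7: not dominated.

P2, P3, P5, P7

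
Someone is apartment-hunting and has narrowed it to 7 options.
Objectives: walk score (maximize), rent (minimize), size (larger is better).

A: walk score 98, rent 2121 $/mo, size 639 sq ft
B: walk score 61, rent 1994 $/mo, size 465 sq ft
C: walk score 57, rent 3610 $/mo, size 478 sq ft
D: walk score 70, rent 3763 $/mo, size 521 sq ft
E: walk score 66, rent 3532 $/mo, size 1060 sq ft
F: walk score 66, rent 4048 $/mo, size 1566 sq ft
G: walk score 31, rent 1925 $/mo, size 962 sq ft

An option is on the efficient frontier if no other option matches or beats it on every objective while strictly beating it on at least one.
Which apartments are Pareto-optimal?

A, B, E, F, G

A: not dominated (best walk score).
B: not dominated.
C: dominated by A (walk score 98≥57, rent 2121≤3610, size 639≥478).
D: dominated by A (walk score 98≥70, rent 2121≤3763, size 639≥521).
E: not dominated.
F: not dominated (best size).
G: not dominated (best rent).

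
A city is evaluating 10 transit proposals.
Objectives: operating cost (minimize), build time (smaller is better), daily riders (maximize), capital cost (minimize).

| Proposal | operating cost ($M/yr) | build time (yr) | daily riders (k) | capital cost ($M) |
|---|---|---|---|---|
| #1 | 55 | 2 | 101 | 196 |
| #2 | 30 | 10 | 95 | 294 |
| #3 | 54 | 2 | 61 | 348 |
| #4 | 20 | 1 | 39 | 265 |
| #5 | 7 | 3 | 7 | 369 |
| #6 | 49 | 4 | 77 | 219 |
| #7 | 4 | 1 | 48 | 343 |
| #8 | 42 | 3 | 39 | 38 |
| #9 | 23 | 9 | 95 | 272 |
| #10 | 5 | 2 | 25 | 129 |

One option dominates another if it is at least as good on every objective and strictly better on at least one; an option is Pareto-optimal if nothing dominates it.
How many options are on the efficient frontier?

8

#1: not dominated (best daily riders).
#2: dominated by #9 (operating cost 23≤30, build time 9≤10, daily riders 95≥95, capital cost 272≤294).
#3: not dominated.
#4: not dominated.
#5: dominated by #7 (operating cost 4≤7, build time 1≤3, daily riders 48≥7, capital cost 343≤369).
#6: not dominated.
#7: not dominated (best operating cost).
#8: not dominated (best capital cost).
#9: not dominated.
#10: not dominated.
Pareto-optimal: #1, #3, #4, #6, #7, #8, #9, #10 → 8.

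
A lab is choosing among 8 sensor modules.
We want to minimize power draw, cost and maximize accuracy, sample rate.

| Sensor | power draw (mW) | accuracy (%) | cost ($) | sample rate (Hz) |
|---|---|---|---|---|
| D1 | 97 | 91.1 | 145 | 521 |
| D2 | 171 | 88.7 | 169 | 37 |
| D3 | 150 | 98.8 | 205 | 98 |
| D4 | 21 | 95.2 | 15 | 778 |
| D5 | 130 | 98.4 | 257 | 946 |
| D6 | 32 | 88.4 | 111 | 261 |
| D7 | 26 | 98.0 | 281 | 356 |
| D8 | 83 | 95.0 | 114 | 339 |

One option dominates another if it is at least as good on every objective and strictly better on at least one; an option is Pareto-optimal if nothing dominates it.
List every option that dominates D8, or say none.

D4: power draw 21≤83, accuracy 95.2≥95.0, cost 15≤114, sample rate 778≥339 — dominates D8.
Others (D1, D2, D3, D5, D6, D7) are each worse than D8 on at least one objective.

D4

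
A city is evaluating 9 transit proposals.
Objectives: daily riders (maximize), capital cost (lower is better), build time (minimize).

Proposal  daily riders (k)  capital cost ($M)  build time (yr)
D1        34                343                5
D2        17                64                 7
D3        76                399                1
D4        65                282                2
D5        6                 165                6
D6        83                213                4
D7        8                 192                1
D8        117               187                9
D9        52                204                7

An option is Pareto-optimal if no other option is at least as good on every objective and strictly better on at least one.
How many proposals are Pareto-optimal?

8

D1: dominated by D4 (daily riders 65≥34, capital cost 282≤343, build time 2≤5).
D2: not dominated (best capital cost).
D3: not dominated.
D4: not dominated.
D5: not dominated.
D6: not dominated.
D7: not dominated.
D8: not dominated (best daily riders).
D9: not dominated.
Pareto-optimal: D2, D3, D4, D5, D6, D7, D8, D9 → 8.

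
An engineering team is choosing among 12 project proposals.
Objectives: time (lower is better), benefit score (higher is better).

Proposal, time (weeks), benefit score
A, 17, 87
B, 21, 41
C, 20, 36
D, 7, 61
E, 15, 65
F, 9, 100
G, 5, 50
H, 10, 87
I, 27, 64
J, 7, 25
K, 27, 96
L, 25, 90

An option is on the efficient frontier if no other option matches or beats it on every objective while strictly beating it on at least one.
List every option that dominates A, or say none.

F, H

F: time 9≤17, benefit score 100≥87 — dominates A.
H: time 10≤17, benefit score 87≥87 — dominates A.
Others (B, C, D, E, G, I, J, K, L) are each worse than A on at least one objective.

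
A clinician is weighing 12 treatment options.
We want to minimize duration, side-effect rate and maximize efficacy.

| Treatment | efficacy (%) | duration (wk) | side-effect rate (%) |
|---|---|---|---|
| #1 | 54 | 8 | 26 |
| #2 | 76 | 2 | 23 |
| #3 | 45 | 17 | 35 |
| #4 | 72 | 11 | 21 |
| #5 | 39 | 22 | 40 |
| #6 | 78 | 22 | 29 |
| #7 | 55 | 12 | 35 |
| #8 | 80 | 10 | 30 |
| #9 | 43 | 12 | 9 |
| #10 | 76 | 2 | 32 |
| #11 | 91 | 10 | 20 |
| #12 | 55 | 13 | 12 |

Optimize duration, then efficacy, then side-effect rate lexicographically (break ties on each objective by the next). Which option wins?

First minimize duration: best is 2, kept {#2, #10}.
Then maximize efficacy: best is 76, kept {#2, #10}.
Then minimize side-effect rate: best is 23, kept {#2}.

#2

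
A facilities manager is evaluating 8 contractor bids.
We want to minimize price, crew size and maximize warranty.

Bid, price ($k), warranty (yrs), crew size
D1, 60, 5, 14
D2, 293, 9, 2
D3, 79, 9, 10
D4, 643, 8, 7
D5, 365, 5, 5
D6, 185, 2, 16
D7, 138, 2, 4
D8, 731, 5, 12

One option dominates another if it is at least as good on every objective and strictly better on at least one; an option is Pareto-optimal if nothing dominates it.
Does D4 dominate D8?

D4 vs D8: price 643≤731, warranty 8≥5, crew size 7≤12 — D4 is at least as good on every objective with at least one strict improvement.

Yes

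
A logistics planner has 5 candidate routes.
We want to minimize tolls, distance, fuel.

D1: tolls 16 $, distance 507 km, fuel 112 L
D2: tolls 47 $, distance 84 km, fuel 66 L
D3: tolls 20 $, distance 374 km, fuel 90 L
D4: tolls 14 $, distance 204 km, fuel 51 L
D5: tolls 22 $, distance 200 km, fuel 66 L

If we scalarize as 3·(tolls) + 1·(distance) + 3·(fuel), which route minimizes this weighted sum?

D1: 3·16 + 1·507 + 3·112 = 891
D2: 3·47 + 1·84 + 3·66 = 423
D3: 3·20 + 1·374 + 3·90 = 704
D4: 3·14 + 1·204 + 3·51 = 399
D5: 3·22 + 1·200 + 3·66 = 464
Lowest: D4 at 399.

D4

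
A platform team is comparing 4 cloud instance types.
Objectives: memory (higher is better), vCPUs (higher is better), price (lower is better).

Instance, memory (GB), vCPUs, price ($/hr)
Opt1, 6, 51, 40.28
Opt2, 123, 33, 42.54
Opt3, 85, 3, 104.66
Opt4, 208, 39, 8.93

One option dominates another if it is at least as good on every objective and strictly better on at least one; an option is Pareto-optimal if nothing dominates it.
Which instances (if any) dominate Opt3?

Opt2, Opt4

Opt2: memory 123≥85, vCPUs 33≥3, price 42.54≤104.66 — dominates Opt3.
Opt4: memory 208≥85, vCPUs 39≥3, price 8.93≤104.66 — dominates Opt3.
Others (Opt1) are each worse than Opt3 on at least one objective.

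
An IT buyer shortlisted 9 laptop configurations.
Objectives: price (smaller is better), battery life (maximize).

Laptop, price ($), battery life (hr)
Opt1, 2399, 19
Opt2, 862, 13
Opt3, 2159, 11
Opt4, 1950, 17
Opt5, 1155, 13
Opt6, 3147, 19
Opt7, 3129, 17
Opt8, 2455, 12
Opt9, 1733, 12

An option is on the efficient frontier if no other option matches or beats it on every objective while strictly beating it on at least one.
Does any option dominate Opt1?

No

Opt2: worse on battery life (13 vs 19).
Opt3: worse on battery life (11 vs 19).
Opt4: worse on battery life (17 vs 19).
Opt5: worse on battery life (13 vs 19).
Opt6: worse on price (3147 vs 2399).
Opt7: worse on price (3129 vs 2399).
Opt8: worse on price (2455 vs 2399).
Opt9: worse on battery life (12 vs 19).
No option is at least as good as Opt1 on every objective and strictly better on one.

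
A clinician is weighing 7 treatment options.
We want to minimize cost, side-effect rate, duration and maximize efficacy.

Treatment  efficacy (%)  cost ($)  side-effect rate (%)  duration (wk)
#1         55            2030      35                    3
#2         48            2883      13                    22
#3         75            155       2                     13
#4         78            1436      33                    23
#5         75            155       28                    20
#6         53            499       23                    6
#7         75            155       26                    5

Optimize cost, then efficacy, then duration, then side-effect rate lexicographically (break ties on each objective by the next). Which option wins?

First minimize cost: best is 155, kept {#3, #5, #7}.
Then maximize efficacy: best is 75, kept {#3, #5, #7}.
Then minimize duration: best is 5, kept {#7}.

#7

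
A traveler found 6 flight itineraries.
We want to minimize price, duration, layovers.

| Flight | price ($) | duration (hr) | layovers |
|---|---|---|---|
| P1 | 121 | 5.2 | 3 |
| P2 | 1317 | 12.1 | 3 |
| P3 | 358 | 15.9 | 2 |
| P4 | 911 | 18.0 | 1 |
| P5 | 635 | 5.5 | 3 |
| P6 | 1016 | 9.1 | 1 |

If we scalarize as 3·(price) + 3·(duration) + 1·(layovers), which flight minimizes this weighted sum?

P1: 3·121 + 3·5.2 + 1·3 = 381.6
P2: 3·1317 + 3·12.1 + 1·3 = 3990.3
P3: 3·358 + 3·15.9 + 1·2 = 1123.7
P4: 3·911 + 3·18.0 + 1·1 = 2788.0
P5: 3·635 + 3·5.5 + 1·3 = 1924.5
P6: 3·1016 + 3·9.1 + 1·1 = 3076.3
Lowest: P1 at 381.6.

P1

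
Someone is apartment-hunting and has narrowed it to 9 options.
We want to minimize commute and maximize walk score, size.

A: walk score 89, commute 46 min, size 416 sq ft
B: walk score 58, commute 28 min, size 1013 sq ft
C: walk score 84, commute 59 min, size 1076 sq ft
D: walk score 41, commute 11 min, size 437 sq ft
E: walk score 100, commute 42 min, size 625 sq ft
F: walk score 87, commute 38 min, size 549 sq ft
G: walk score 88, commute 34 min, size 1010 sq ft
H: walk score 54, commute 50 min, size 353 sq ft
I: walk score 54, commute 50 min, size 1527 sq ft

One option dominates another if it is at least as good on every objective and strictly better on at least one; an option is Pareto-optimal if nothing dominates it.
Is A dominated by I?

No

I vs A: I is worse on walk score (54 vs 89), so it does not dominate A.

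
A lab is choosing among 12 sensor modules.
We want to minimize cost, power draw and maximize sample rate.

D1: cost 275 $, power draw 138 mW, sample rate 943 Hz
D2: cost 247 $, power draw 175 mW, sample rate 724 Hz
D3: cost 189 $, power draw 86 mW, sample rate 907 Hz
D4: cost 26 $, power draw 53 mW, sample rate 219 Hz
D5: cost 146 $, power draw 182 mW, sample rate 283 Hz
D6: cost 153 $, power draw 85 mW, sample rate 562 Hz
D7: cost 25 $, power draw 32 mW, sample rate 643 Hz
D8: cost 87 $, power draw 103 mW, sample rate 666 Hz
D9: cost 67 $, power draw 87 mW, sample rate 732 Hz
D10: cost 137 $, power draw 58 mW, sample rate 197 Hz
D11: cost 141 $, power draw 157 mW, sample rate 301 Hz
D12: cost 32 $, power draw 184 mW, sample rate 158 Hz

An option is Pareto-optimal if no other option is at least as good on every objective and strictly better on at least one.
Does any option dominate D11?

D7 vs D11: cost 25≤141, power draw 32≤157, sample rate 643≥301 — D7 is at least as good on every objective and strictly better on at least one, so D7 dominates D11.

Yes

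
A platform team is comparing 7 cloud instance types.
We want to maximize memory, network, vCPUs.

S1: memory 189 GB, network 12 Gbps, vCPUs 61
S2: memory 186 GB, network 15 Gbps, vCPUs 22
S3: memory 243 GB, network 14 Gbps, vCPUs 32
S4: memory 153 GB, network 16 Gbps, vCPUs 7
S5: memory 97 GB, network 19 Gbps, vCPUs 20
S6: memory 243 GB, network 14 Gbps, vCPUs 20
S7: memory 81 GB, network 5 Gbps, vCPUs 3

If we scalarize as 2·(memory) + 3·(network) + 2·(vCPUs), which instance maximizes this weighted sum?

S3

S1: 2·189 + 3·12 + 2·61 = 536
S2: 2·186 + 3·15 + 2·22 = 461
S3: 2·243 + 3·14 + 2·32 = 592
S4: 2·153 + 3·16 + 2·7 = 368
S5: 2·97 + 3·19 + 2·20 = 291
S6: 2·243 + 3·14 + 2·20 = 568
S7: 2·81 + 3·5 + 2·3 = 183
Highest: S3 at 592.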